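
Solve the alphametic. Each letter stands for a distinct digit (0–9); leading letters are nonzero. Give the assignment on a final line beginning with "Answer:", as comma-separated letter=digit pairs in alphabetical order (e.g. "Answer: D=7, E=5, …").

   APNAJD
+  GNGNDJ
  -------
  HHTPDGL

Step 1. [col 1: D + J ≡ L (mod 10)] several values work for L in column 1 (D + J ≡ L (mod 10), carry-in 0); try L=5, so L=5.
Step 2. [col 1: D + J ≡ L (mod 10)] no forcing yet in column 1 (carry-in 0); D=8 is free and consistent — try it. So D=8.
Step 3. [H] the sum has 7 digits but both addends have 6; that extra leading digit H is the final carry, namely 1, so H=1.
Step 4. [col 1: D + J ≡ L (mod 10)] from column 1 (D=8, L=5, carry-in 0, digits 1,5,8 already taken and all letters distinct): J must equal 7. So J=7.
Step 5. [col 2: J + D ≡ G (mod 10)] column 2 reads J+D+carry(1)=G with J=7, D=8; with digits 1,5,7,8 already taken and all letters distinct, the only value for G is 6 ⇒ G=6.
Step 6. [col 3: A + N ≡ D (mod 10)] several values work for N in column 3 (A + N ≡ D (mod 10), carry-in 1); try N=3. So N=3.
Step 7. [col 3: A + N ≡ D (mod 10)] from column 3 (N=3, D=8, carry-in 1, digits 1,3,5,6,7,8 already taken and all letters distinct): A must equal 4 ⇒ A=4.
Step 8. [col 4: N + G ≡ P (mod 10)] column 4: given N=3, G=6, carry-in 0, and digits 1,3,4,5,6,7,8 already taken and all letters distinct, N+G≡P (mod 10) forces P=9 ⇒ P=9.
Step 9. [col 5: P + N ≡ T (mod 10)] from column 5 (P=9, N=3, carry-in 0, digits 1,3,4,5,6,7,8,9 already taken and all letters distinct): T must equal 2 ⇒ T=2.

Answer: A=4, D=8, G=6, H=1, J=7, L=5, N=3, P=9, T=2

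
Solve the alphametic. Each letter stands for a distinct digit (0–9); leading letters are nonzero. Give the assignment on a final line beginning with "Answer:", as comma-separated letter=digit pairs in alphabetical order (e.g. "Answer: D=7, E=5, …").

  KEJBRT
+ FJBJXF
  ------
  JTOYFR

Step 1. [col 1: T + F ≡ R (mod 10)] T=9 is one option consistent with column 1 (T + F ≡ R (mod 10), carry-in 0) — take it. So T=9.
Step 2. [col 1: T + F ≡ R (mod 10)] several values work for F in column 1 (T + F ≡ R (mod 10), carry-in 0); try F=3, so F=3.
Step 3. [col 1: T + F ≡ R (mod 10)] column 1: given T=9, F=3, carry-in 0, and digits 3,9 already taken and all letters distinct, T+F≡R (mod 10) forces R=2. So R=2.
Step 4. [col 2: R + X ≡ F (mod 10)] column 2 reads R+X+carry(1)=F with R=2, F=3; with digits 2,3,9 already taken and all letters distinct, the only value for X is 0, so X=0.
Step 5. [col 3: B + J ≡ Y (mod 10)] B=8 is one option consistent with column 3 (B + J ≡ Y (mod 10), carry-in 0) — take it, so B=8.
Step 6. [col 3: B + J ≡ Y (mod 10)] J=7 is one option consistent with column 3 (B + J ≡ Y (mod 10), carry-in 0) — take it ⇒ J=7.
Step 7. [col 3: B + J ≡ Y (mod 10)] from column 3 (B=8, J=7, carry-in 0, digits 0,2,3,7,8,9 already taken and all letters distinct): Y must equal 5, so Y=5.
Step 8. [col 4: J + B ≡ O (mod 10)] column 4 reads J+B+carry(1)=O with J=7, B=8; with digits 0,2,3,5,7,8,9 already taken and all letters distinct, the only value for O is 6, so O=6.
Step 9. [col 5: E + J ≡ T (mod 10)] in column 5 we have E+J≡T with carry-in 1; given J=7, T=9 and digits 0,2,3,5,6,7,8,9 already taken and all letters distinct, that pins E to 1. So E=1.
Step 10. [col 6: K + F ≡ J (mod 10)] column 6 reads K+F+carry(0)=J with F=3, J=7; with digits 0,1,2,3,5,6,7,8,9 already taken and all letters distinct, the only value for K is 4 ⇒ K=4.

Answer: B=8, E=1, F=3, J=7, K=4, O=6, R=2, T=9, X=0, Y=5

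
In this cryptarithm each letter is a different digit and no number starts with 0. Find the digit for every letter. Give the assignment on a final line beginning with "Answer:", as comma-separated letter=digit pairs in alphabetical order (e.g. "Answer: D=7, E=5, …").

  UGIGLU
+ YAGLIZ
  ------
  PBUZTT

Step 1. [col 1: U + Z ≡ T (mod 10)] Z=2 is one option consistent with column 1 (U + Z ≡ T (mod 10), carry-in 0) — take it ⇒ Z=2.
Step 2. [col 1: U + Z ≡ T (mod 10)] U=1 is one option consistent with column 1 (U + Z ≡ T (mod 10), carry-in 0) — take it, so U=1.
Step 3. [col 1: U + Z ≡ T (mod 10)] from column 1 (U=1, Z=2, carry-in 0, digits 1,2 already taken and all letters distinct): T must equal 3, so T=3.
Step 4. [col 2: L + I ≡ T (mod 10)] no forcing yet in column 2 (carry-in 0); I=6 is free and consistent — try it, so I=6.
Step 5. [col 2: L + I ≡ T (mod 10)] from column 2 (I=6, T=3, carry-in 0, digits 1,2,3,6 already taken and all letters distinct): L must equal 7, so L=7.
Step 6. [col 3: G + L ≡ Z (mod 10)] column 3: given L=7, Z=2, carry-in 1, and digits 1,2,3,6,7 already taken and all letters distinct, G+L≡Z (mod 10) forces G=4. So G=4.
Step 7. [col 5: G + A ≡ B (mod 10)] B=5 is one option consistent with column 5 (G + A ≡ B (mod 10), carry-in 1) — take it, so B=5.
Step 8. [col 5: G + A ≡ B (mod 10)] column 5: given G=4, B=5, carry-in 1, and digits 1,2,3,4,5,6,7 already taken and all letters distinct, G+A≡B (mod 10) forces A=0 ⇒ A=0.
Step 9. [col 6: U + Y ≡ P (mod 10)] from column 6 (U=1, carry-in 0, digits 0,1,2,3,4,5,6,7 already taken and all letters distinct): P must equal 9 ⇒ P=9.
Step 10. [col 6: U + Y ≡ P (mod 10)] column 6: given U=1, P=9, carry-in 0, and digits 0,1,2,3,4,5,6,7,9 already taken and all letters distinct, U+Y≡P (mod 10) forces Y=8. So Y=8.

Answer: A=0, B=5, G=4, I=6, L=7, P=9, T=3, U=1, Y=8, Z=2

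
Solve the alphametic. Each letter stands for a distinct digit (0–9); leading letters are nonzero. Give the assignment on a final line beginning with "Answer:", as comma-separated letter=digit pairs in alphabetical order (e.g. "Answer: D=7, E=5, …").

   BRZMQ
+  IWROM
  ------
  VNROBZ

Step 1. [V] V is the leading digit of a 6-digit sum of two 5-digit numbers; the final carry is exactly 1 ⇒ V=1.
Step 2. [col 1: Q + M ≡ Z (mod 10)] Z=8 is one option consistent with column 1 (Q + M ≡ Z (mod 10), carry-in 0) — take it, so Z=8.
Step 3. [col 1: Q + M ≡ Z (mod 10)] column 1 (Q + M ≡ Z (mod 10), carry-in 0) doesn't pin M yet; pick M=3 and continue, so M=3.
Step 4. [col 1: Q + M ≡ Z (mod 10)] column 1: given M=3, Z=8, carry-in 0, and digits 1,3,8 already taken and all letters distinct, Q+M≡Z (mod 10) forces Q=5. So Q=5.
Step 5. [col 2: M + O ≡ B (mod 10)] several values work for O in column 2 (M + O ≡ B (mod 10), carry-in 0); try O=4 ⇒ O=4.
Step 6. [col 2: M + O ≡ B (mod 10)] column 2 reads M+O+carry(0)=B with M=3, O=4; with digits 1,3,4,5,8 already taken and all letters distinct, the only value for B is 7. So B=7.
Step 7. [col 3: Z + R ≡ O (mod 10)] from column 3 (Z=8, O=4, carry-in 0, digits 1,3,4,5,7,8 already taken and all letters distinct): R must equal 6 ⇒ R=6.
Step 8. [col 4: R + W ≡ R (mod 10)] in column 4 we have R+W≡R with carry-in 1; given R=6 and digits 1,3,4,5,6,7,8 already taken and all letters distinct, that pins W to 9 ⇒ W=9.
Step 9. [col 5: B + I ≡ N (mod 10)] from column 5 (B=7, carry-in 1, digits 1,3,4,5,6,7,8,9 already taken and all letters distinct): I must equal 2 ⇒ I=2.
Step 10. [col 5: B + I ≡ N (mod 10)] in column 5 we have B+I≡N with carry-in 1; given B=7, I=2 and digits 1,2,3,4,5,6,7,8,9 already taken and all letters distinct, that pins N to 0 ⇒ N=0.

Answer: B=7, I=2, M=3, N=0, O=4, Q=5, R=6, V=1, W=9, Z=8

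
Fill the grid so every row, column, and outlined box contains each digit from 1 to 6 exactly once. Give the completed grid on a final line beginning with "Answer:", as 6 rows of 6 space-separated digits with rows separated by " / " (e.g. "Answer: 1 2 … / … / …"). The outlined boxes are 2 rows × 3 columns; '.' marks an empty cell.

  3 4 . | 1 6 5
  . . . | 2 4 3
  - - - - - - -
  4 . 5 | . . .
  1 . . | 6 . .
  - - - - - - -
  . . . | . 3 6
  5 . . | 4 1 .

Step 1. [r3c2∈{2,3,6}] 6 has one home in row 3: r3c2 ⇒ r3c2=6.
Step 2. [r6c6∈{2}] only 2 remains possible at r6c6, so r6c6=2.
Step 3. [r5c3∈{1,2,4}] row 5 places 4 nowhere but r5c3, so r5c3=4.
Step 4. [r2c3∈{1,6}] col 3 places 1 nowhere but r2c3. So r2c3=1.
Step 5. [r6c2∈{3}] only 3 remains possible at r6c2. So r6c2=3.
Step 6. [r4c2∈{2}] r4c2's peers cover all but 2 ⇒ r4c2=2.
Step 7. [r2c2∈{5}] only 5 remains possible at r2c2, so r2c2=5.
Step 8. [r5c4∈{5}] r5c4 has the single candidate 5, so r5c4=5.
Step 9. [r2c1∈{6}] r2c1 is down to just 6. So r2c1=6.
Step 10. [r5c2∈{1}] r5c2 is down to just 1 ⇒ r5c2=1.
Step 11. [r6c3∈{6}] r6c3 is down to just 6, so r6c3=6.
Step 12. [r3c4∈{3}] r3c4's peers cover all but 3 ⇒ r3c4=3.
Step 13. [r3c6∈{1}] only 1 remains possible at r3c6 ⇒ r3c6=1.
Step 14. [r4c5∈{5}] r4c5's peers cover all but 5, so r4c5=5.
Step 15. [r3c5∈{2}] nothing but 2 survives at r3c5. So r3c5=2.
Step 16. [r4c3∈{3}] r4c3 has the single candidate 3. So r4c3=3.
Step 17. [r4c6∈{4}] nothing but 4 survives at r4c6. So r4c6=4.
Step 18. [r1c3∈{2}] nothing but 2 survives at r1c3. So r1c3=2.
Step 19. [r5c1∈{2}] r5c1 has the single candidate 2 ⇒ r5c1=2.

Answer: 3 4 2 1 6 5 / 6 5 1 2 4 3 / 4 6 5 3 2 1 / 1 2 3 6 5 4 / 2 1 4 5 3 6 / 5 3 6 4 1 2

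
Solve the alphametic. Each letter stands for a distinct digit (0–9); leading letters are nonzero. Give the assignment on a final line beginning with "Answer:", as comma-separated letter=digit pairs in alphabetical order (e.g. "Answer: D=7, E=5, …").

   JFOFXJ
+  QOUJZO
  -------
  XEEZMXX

Step 1. [col 1: J + O ≡ X (mod 10)] no forcing yet in column 1 (carry-in 0); O=7 is free and consistent — try it ⇒ O=7.
Step 2. [col 1: J + O ≡ X (mod 10)] column 1 (J + O ≡ X (mod 10), carry-in 0) doesn't pin J yet; pick J=4 and continue, so J=4.
Step 3. [col 1: J + O ≡ X (mod 10)] column 1 reads J+O+carry(0)=X with J=4, O=7; with digits 4,7 already taken and all letters distinct, the only value for X is 1, so X=1.
Step 4. [col 2: X + Z ≡ X (mod 10)] column 2 reads X+Z+carry(1)=X with X=1; with digits 1,4,7 already taken and all letters distinct, the only value for Z is 9 ⇒ Z=9.
Step 5. [col 3: F + J ≡ M (mod 10)] column 3 (F + J ≡ M (mod 10), carry-in 1) doesn't pin M yet; pick M=8 and continue. So M=8.
Step 6. [col 3: F + J ≡ M (mod 10)] in column 3 we have F+J≡M with carry-in 1; given J=4, M=8 and digits 1,4,7,8,9 already taken and all letters distinct, that pins F to 3. So F=3.
Step 7. [col 4: O + U ≡ Z (mod 10)] in column 4 we have O+U≡Z with carry-in 0; given O=7, Z=9 and digits 1,3,4,7,8,9 already taken and all letters distinct, that pins U to 2. So U=2.
Step 8. [col 5: F + O ≡ E (mod 10)] column 5: given F=3, O=7, carry-in 0, and digits 1,2,3,4,7,8,9 already taken and all letters distinct, F+O≡E (mod 10) forces E=0, so E=0.
Step 9. [col 6: J + Q ≡ E (mod 10)] in column 6 we have J+Q≡E with carry-in 1; given J=4, E=0 and digits 0,1,2,3,4,7,8,9 already taken and all letters distinct, that pins Q to 5, so Q=5.

Answer: E=0, F=3, J=4, M=8, O=7, Q=5, U=2, X=1, Z=9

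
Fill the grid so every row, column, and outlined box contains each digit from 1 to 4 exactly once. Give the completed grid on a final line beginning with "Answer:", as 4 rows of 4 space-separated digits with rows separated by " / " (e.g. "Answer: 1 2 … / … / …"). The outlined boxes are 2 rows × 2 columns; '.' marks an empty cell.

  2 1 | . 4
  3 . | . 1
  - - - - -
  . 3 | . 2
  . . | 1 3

Step 1. [r4c1∈{4}] r4c1's peers cover all but 4, so r4c1=4.
Step 2. [r3c1∈{1}] r3c1's peers cover all but 1, so r3c1=1.
Step 3. [r1c3∈{3}] r1c3 has the single candidate 3. So r1c3=3.
Step 4. [r2c3∈{2}] only 2 remains possible at r2c3. So r2c3=2.
Step 5. [r2c2∈{4}] only 4 remains possible at r2c2, so r2c2=4.
Step 6. [r4c2∈{2}] r4c2's peers cover all but 2, so r4c2=2.
Step 7. [r3c3∈{4}] only 4 remains possible at r3c3, so r3c3=4.

Answer: 2 1 3 4 / 3 4 2 1 / 1 3 4 2 / 4 2 1 3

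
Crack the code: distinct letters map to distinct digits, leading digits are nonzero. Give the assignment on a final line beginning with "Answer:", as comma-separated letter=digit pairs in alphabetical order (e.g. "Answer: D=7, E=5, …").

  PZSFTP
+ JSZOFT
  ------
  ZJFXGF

Step 1. [col 1: P + T ≡ F (mod 10)] column 1 (P + T ≡ F (mod 10), carry-in 0) doesn't pin F yet; pick F=1 and continue, so F=1.
Step 2. [col 1: P + T ≡ F (mod 10)] column 1 (P + T ≡ F (mod 10), carry-in 0) doesn't pin T yet; pick T=8 and continue, so T=8.
Step 3. [col 1: P + T ≡ F (mod 10)] in column 1 we have P+T≡F with carry-in 0; given T=8, F=1 and digits 1,8 already taken and all letters distinct, that pins P to 3, so P=3.
Step 4. [col 2: T + F ≡ G (mod 10)] column 2 reads T+F+carry(1)=G with T=8, F=1; with digits 1,3,8 already taken and all letters distinct, the only value for G is 0, so G=0.
Step 5. [col 3: F + O ≡ X (mod 10)] O=7 is one option consistent with column 3 (F + O ≡ X (mod 10), carry-in 1) — take it. So O=7.
Step 6. [col 3: F + O ≡ X (mod 10)] column 3 reads F+O+carry(1)=X with F=1, O=7; with digits 0,1,3,7,8 already taken and all letters distinct, the only value for X is 9 ⇒ X=9.
Step 7. [col 4: S + Z ≡ F (mod 10)] several values work for Z in column 4 (S + Z ≡ F (mod 10), carry-in 0); try Z=6, so Z=6.
Step 8. [col 4: S + Z ≡ F (mod 10)] column 4 reads S+Z+carry(0)=F with Z=6, F=1; with digits 0,1,3,6,7,8,9 already taken and all letters distinct, the only value for S is 5. So S=5.
Step 9. [col 5: Z + S ≡ J (mod 10)] in column 5 we have Z+S≡J with carry-in 1; given Z=6, S=5 and digits 0,1,3,5,6,7,8,9 already taken and all letters distinct, that pins J to 2, so J=2.

Answer: F=1, G=0, J=2, O=7, P=3, S=5, T=8, X=9, Z=6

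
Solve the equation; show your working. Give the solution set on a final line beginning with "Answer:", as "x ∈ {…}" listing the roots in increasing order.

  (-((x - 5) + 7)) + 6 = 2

Step 1. [(-((x - 5) + 7)) + 6 = 2] subtract 6: x sits inside (… + 6) ⇒ sub: -((x - 5) + 7) = -4.
Step 2. [-((x - 5) + 7) = -4] flip signs both sides, so neg: (x - 5) + 7 = 4.
Step 3. [(x - 5) + 7 = 4] the outer +7 inverts by subtracting 7 ⇒ sub: x - 5 = -3.
Step 4. [x - 5 = -3] 5 comes off first (add 5), so sub: x = 2.

Answer: x ∈ {2}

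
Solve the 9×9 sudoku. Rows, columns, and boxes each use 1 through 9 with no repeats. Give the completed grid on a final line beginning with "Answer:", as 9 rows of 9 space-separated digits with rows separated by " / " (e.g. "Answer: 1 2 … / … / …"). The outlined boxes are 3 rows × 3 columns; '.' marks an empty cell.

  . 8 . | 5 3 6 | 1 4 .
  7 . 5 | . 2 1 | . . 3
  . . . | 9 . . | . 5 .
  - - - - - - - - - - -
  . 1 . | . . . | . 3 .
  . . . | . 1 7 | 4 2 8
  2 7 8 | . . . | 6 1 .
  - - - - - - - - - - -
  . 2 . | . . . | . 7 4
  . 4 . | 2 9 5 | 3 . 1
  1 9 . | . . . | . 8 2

Step 1. [r2c4∈{4,8}] row 2 places 4 nowhere but r2c4, so r2c4=4.
Step 2. [r7c1∈{3,5,6,8}] r7c1 is the only open cell in box 7 admitting 5. So r7c1=5.
Step 3. [r3c9∈{6,7}] across col 9, 6 lands solely at r3c9, so r3c9=6.
Step 4. [r3c6∈{8}] r3c6 is down to just 8, so r3c6=8.
Step 5. [r7c6∈{3}] r7c6's peers cover all but 3. So r7c6=3.
Step 6. [r7c3∈{6}] r7c3's peers cover all but 6. So r7c3=6.
Step 7. [r1c1∈{9}] r1c1 is down to just 9, so r1c1=9.
Step 8. [r9c3∈{3,7}] r9c3 is the only open cell in row 9 admitting 3 ⇒ r9c3=3.
Step 9. [r9c6∈{4}] r9c6 has the single candidate 4 ⇒ r9c6=4.
Step 10. [r1c9∈{7}] nothing but 7 survives at r1c9. So r1c9=7.
Step 11. [r6c6∈{9}] r6c6's peers cover all but 9 ⇒ r6c6=9.
Step 12. [r6c9∈{5}] nothing but 5 survives at r6c9 ⇒ r6c9=5.
Step 13. [r4c5∈{4,5,6,8}] in row 4, 5 fits only at r4c5, so r4c5=5.
Step 14. [r5c2∈{3,5,6}] 5 has one home in row 5: r5c2, so r5c2=5.
Step 15. [r5c1∈{3,6}] box 4 places 3 nowhere but r5c1 ⇒ r5c1=3.
Step 16. [r9c5∈{6,7}] across col 5, 6 lands solely at r9c5. So r9c5=6.
Step 17. [r7c7∈{9}] r7c7's peers cover all but 9, so r7c7=9.
Step 18. [r4c4∈{6,8}] row 4 places 8 nowhere but r4c4, so r4c4=8.
Step 19. [r3c3∈{1,2,4}] row 3 places 1 nowhere but r3c3 ⇒ r3c3=1.
Step 20. [r4c3∈{4,9}] across col 3, 4 lands solely at r4c3. So r4c3=4.
Step 21. [r6c4∈{3}] r6c4's peers cover all but 3 ⇒ r6c4=3.
Step 22. [r9c7∈{5}] r9c7 is down to just 5. So r9c7=5.
Step 23. [r5c4∈{6}] r5c4's peers cover all but 6. So r5c4=6.
Step 24. [r8c8∈{6}] r8c8's peers cover all but 6, so r8c8=6.
Step 25. [r4c1∈{6}] only 6 remains possible at r4c1 ⇒ r4c1=6.
Step 26. [r1c3∈{2}] nothing but 2 survives at r1c3, so r1c3=2.
Step 27. [r8c1∈{8}] r8c1's peers cover all but 8. So r8c1=8.
Step 28. [r8c3∈{7}] nothing but 7 survives at r8c3, so r8c3=7.
Step 29. [r4c9∈{9}] r4c9 has the single candidate 9, so r4c9=9.
Step 30. [r3c5∈{7}] only 7 remains possible at r3c5. So r3c5=7.
Step 31. [r2c7∈{8}] only 8 remains possible at r2c7 ⇒ r2c7=8.
Step 32. [r5c3∈{9}] r5c3 is down to just 9. So r5c3=9.
Step 33. [r3c7∈{2}] r3c7 is down to just 2 ⇒ r3c7=2.
Step 34. [r7c5∈{8}] nothing but 8 survives at r7c5. So r7c5=8.
Step 35. [r4c7∈{7}] r4c7's peers cover all but 7 ⇒ r4c7=7.
Step 36. [r9c4∈{7}] r9c4 is down to just 7 ⇒ r9c4=7.
Step 37. [r2c2∈{6}] nothing but 6 survives at r2c2, so r2c2=6.
Step 38. [r3c1∈{4}] r3c1 has the single candidate 4, so r3c1=4.
Step 39. [r3c2∈{3}] r3c2 has the single candidate 3. So r3c2=3.
Step 40. [r2c8∈{9}] r2c8 is down to just 9, so r2c8=9.
Step 41. [r6c5∈{4}] r6c5 is down to just 4. So r6c5=4.
Step 42. [r4c6∈{2}] nothing but 2 survives at r4c6 ⇒ r4c6=2.
Step 43. [r7c4∈{1}] nothing but 1 survives at r7c4 ⇒ r7c4=1.

Answer: 9 8 2 5 3 6 1 4 7 / 7 6 5 4 2 1 8 9 3 / 4 3 1 9 7 8 2 5 6 / 6 1 4 8 5 2 7 3 9 / 3 5 9 6 1 7 4 2 8 / 2 7 8 3 4 9 6 1 5 / 5 2 6 1 8 3 9 7 4 / 8 4 7 2 9 5 3 6 1 / 1 9 3 7 6 4 5 8 2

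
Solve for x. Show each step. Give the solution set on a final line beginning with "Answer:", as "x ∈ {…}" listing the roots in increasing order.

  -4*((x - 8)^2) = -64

Step 1. [-4*((x - 8)^2) = -64] leading coefficient -4: divide by -4. So div: (x - 8)^2 = 16.
Step 2. [(x - 8)^2 = 16] LHS squared, RHS 16 ≥ 0: apply √ (±), so sqrt: x - 8 = 4 or -4.
Step 3. [x - 8 = 4 or -4] add 8: x sits inside (… - 8). So sub: x = 12 or 4.

Answer: x ∈ {4, 12}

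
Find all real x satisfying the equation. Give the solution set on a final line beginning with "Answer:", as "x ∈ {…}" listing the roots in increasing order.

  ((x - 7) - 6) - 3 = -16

Step 1. [((x - 7) - 6) - 3 = -16] add 3: x sits inside (… - 3) ⇒ sub: (x - 7) - 6 = -13.
Step 2. [(x - 7) - 6 = -13] 6 comes off first (add 6) ⇒ sub: x - 7 = -7.
Step 3. [x - 7 = -7] add 7: x sits inside (… - 7), so sub: x = 0.

Answer: x ∈ {0}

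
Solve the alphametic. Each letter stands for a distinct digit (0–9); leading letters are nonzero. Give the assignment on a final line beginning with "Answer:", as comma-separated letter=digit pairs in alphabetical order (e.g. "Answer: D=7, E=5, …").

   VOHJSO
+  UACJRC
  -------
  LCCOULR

Step 1. [col 1: O + C ≡ R (mod 10)] no forcing yet in column 1 (carry-in 0); O=3 is free and consistent — try it ⇒ O=3.
Step 2. [L] the sum has 7 digits but both addends have 6; that extra leading digit L is the final carry, namely 1 ⇒ L=1.
Step 3. [col 1: O + C ≡ R (mod 10)] several values work for C in column 1 (O + C ≡ R (mod 10), carry-in 0); try C=2 ⇒ C=2.
Step 4. [col 1: O + C ≡ R (mod 10)] in column 1 we have O+C≡R with carry-in 0; given O=3, C=2 and digits 1,2,3 already taken and all letters distinct, that pins R to 5 ⇒ R=5.
Step 5. [col 2: S + R ≡ L (mod 10)] column 2 reads S+R+carry(0)=L with R=5, L=1; with digits 1,2,3,5 already taken and all letters distinct, the only value for S is 6, so S=6.
Step 6. [col 3: J + J ≡ U (mod 10)] no forcing yet in column 3 (carry-in 1); U=7 is free and consistent — try it, so U=7.
Step 7. [col 3: J + J ≡ U (mod 10)] column 3: given U=7, carry-in 1, and digits 1,2,3,5,6,7 already taken and all letters distinct, J+J≡U (mod 10) forces J=8 ⇒ J=8.
Step 8. [col 4: H + C ≡ O (mod 10)] column 4 reads H+C+carry(1)=O with C=2, O=3; with digits 1,2,3,5,6,7,8 already taken and all letters distinct, the only value for H is 0. So H=0.
Step 9. [col 5: O + A ≡ C (mod 10)] in column 5 we have O+A≡C with carry-in 0; given O=3, C=2 and digits 0,1,2,3,5,6,7,8 already taken and all letters distinct, that pins A to 9. So A=9.
Step 10. [col 6: V + U ≡ C (mod 10)] column 6 reads V+U+carry(1)=C with U=7, C=2; with digits 0,1,2,3,5,6,7,8,9 already taken and all letters distinct, the only value for V is 4. So V=4.

Answer: A=9, C=2, H=0, J=8, L=1, O=3, R=5, S=6, U=7, V=4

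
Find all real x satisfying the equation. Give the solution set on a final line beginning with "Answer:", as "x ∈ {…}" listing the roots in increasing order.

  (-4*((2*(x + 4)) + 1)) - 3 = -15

Step 1. [(-4*((2*(x + 4)) + 1)) - 3 = -15] 3 comes off first (add 3) ⇒ sub: -4*((2*(x + 4)) + 1) = -12.
Step 2. [-4*((2*(x + 4)) + 1) = -12] divide by the outer -4, so div: (2*(x + 4)) + 1 = 3.
Step 3. [(2*(x + 4)) + 1 = 3] 1 comes off first (subtract 1). So sub: 2*(x + 4) = 2.
Step 4. [2*(x + 4) = 2] divide by the outer 2 ⇒ div: x + 4 = 1.
Step 5. [x + 4 = 1] subtract 4: x sits inside (… + 4). So sub: x = -3.

Answer: x ∈ {-3}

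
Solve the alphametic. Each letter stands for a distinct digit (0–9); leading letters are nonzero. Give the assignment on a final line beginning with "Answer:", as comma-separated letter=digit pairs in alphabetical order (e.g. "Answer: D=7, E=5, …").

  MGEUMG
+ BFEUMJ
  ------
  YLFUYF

Step 1. [col 1: G + J ≡ F (mod 10)] column 1 (G + J ≡ F (mod 10), carry-in 0) doesn't pin J yet; pick J=1 and continue, so J=1.
Step 2. [col 1: G + J ≡ F (mod 10)] column 1 (G + J ≡ F (mod 10), carry-in 0) doesn't pin F yet; pick F=8 and continue ⇒ F=8.
Step 3. [col 1: G + J ≡ F (mod 10)] in column 1 we have G+J≡F with carry-in 0; given J=1, F=8 and digits 1,8 already taken and all letters distinct, that pins G to 7. So G=7.
Step 4. [col 2: M + M ≡ Y (mod 10)] no forcing yet in column 2 (carry-in 0); Y=6 is free and consistent — try it ⇒ Y=6.
Step 5. [col 2: M + M ≡ Y (mod 10)] from column 2 (Y=6, carry-in 0, digits 1,6,7,8 already taken and all letters distinct): M must equal 3. So M=3.
Step 6. [col 3: U + U ≡ U (mod 10)] column 3 reads U+U+carry(0)=U with nothing yet; with digits 1,3,6,7,8 already taken and all letters distinct, the only value for U is 0. So U=0.
Step 7. [col 4: E + E ≡ F (mod 10)] column 4 (E + E ≡ F (mod 10), carry-in 0) doesn't pin E yet; pick E=4 and continue, so E=4.
Step 8. [col 5: G + F ≡ L (mod 10)] column 5 reads G+F+carry(0)=L with G=7, F=8; with digits 0,1,3,4,6,7,8 already taken and all letters distinct, the only value for L is 5. So L=5.
Step 9. [col 6: M + B ≡ Y (mod 10)] column 6 reads M+B+carry(1)=Y with M=3, Y=6; with digits 0,1,3,4,5,6,7,8 already taken and all letters distinct, the only value for B is 2, so B=2.

Answer: B=2, E=4, F=8, G=7, J=1, L=5, M=3, U=0, Y=6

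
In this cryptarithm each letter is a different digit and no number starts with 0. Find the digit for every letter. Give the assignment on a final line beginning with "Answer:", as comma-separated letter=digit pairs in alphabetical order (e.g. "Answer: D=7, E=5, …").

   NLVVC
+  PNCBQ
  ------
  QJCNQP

Step 1. [col 1: C + Q ≡ P (mod 10)] several values work for C in column 1 (C + Q ≡ P (mod 10), carry-in 0); try C=6. So C=6.
Step 2. [col 1: C + Q ≡ P (mod 10)] column 1 (C + Q ≡ P (mod 10), carry-in 0) doesn't pin Q yet; pick Q=1 and continue. So Q=1.
Step 3. [col 1: C + Q ≡ P (mod 10)] column 1 reads C+Q+carry(0)=P with C=6, Q=1; with digits 1,6 already taken and all letters distinct, the only value for P is 7, so P=7.
Step 4. [col 2: V + B ≡ Q (mod 10)] B=3 is one option consistent with column 2 (V + B ≡ Q (mod 10), carry-in 0) — take it. So B=3.
Step 5. [col 2: V + B ≡ Q (mod 10)] column 2: given B=3, Q=1, carry-in 0, and digits 1,3,6,7 already taken and all letters distinct, V+B≡Q (mod 10) forces V=8, so V=8.
Step 6. [col 3: V + C ≡ N (mod 10)] from column 3 (V=8, C=6, carry-in 1, digits 1,3,6,7,8 already taken and all letters distinct): N must equal 5. So N=5.
Step 7. [col 4: L + N ≡ C (mod 10)] column 4: given N=5, C=6, carry-in 1, and digits 1,3,5,6,7,8 already taken and all letters distinct, L+N≡C (mod 10) forces L=0, so L=0.
Step 8. [col 5: N + P ≡ J (mod 10)] in column 5 we have N+P≡J with carry-in 0; given N=5, P=7 and digits 0,1,3,5,6,7,8 already taken and all letters distinct, that pins J to 2, so J=2.

Answer: B=3, C=6, J=2, L=0, N=5, P=7, Q=1, V=8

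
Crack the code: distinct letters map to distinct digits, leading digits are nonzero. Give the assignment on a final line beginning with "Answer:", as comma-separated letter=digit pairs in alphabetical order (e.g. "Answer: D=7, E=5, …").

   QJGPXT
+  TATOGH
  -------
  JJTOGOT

Step 1. [col 1: T + H ≡ T (mod 10)] column 1 reads T+H+carry(0)=T with nothing yet; with all letters distinct, none taken yet, the only value for H is 0. So H=0.
Step 2. [J] J is the leading digit of a 7-digit sum of two 6-digit numbers; the final carry is exactly 1 ⇒ J=1.
Step 3. [col 1: T + H ≡ T (mod 10)] column 1 (T + H ≡ T (mod 10), carry-in 0) doesn't pin T yet; pick T=3 and continue ⇒ T=3.
Step 4. [col 2: X + G ≡ O (mod 10)] X=4 is one option consistent with column 2 (X + G ≡ O (mod 10), carry-in 0) — take it. So X=4.
Step 5. [col 2: X + G ≡ O (mod 10)] column 2 (X + G ≡ O (mod 10), carry-in 0) doesn't pin O yet; pick O=9 and continue. So O=9.
Step 6. [col 2: X + G ≡ O (mod 10)] column 2 reads X+G+carry(0)=O with X=4, O=9; with digits 0,1,3,4,9 already taken and all letters distinct, the only value for G is 5. So G=5.
Step 7. [col 3: P + O ≡ G (mod 10)] from column 3 (O=9, G=5, carry-in 0, digits 0,1,3,4,5,9 already taken and all letters distinct): P must equal 6 ⇒ P=6.
Step 8. [col 5: J + A ≡ T (mod 10)] in column 5 we have J+A≡T with carry-in 0; given J=1, T=3 and digits 0,1,3,4,5,6,9 already taken and all letters distinct, that pins A to 2. So A=2.
Step 9. [col 6: Q + T ≡ J (mod 10)] from column 6 (T=3, J=1, carry-in 0, digits 0,1,2,3,4,5,6,9 already taken and all letters distinct): Q must equal 8, so Q=8.

Answer: A=2, G=5, H=0, J=1, O=9, P=6, Q=8, T=3, X=4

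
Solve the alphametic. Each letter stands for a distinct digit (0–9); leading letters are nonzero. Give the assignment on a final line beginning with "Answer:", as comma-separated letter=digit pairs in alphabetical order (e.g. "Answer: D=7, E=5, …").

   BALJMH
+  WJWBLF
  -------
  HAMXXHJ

Step 1. [col 1: H + F ≡ J (mod 10)] J=0 is one option consistent with column 1 (H + F ≡ J (mod 10), carry-in 0) — take it, so J=0.
Step 2. [col 1: H + F ≡ J (mod 10)] F=9 is one option consistent with column 1 (H + F ≡ J (mod 10), carry-in 0) — take it ⇒ F=9.
Step 3. [col 1: H + F ≡ J (mod 10)] from column 1 (F=9, J=0, carry-in 0, digits 0,9 already taken and all letters distinct): H must equal 1. So H=1.
Step 4. [col 2: M + L ≡ H (mod 10)] column 2 (M + L ≡ H (mod 10), carry-in 1) doesn't pin M yet; pick M=3 and continue. So M=3.
Step 5. [col 2: M + L ≡ H (mod 10)] from column 2 (M=3, H=1, carry-in 1, digits 0,1,3,9 already taken and all letters distinct): L must equal 7, so L=7.
Step 6. [col 3: J + B ≡ X (mod 10)] several values work for B in column 3 (J + B ≡ X (mod 10), carry-in 1); try B=4 ⇒ B=4.
Step 7. [col 3: J + B ≡ X (mod 10)] from column 3 (J=0, B=4, carry-in 1, digits 0,1,3,4,7,9 already taken and all letters distinct): X must equal 5 ⇒ X=5.
Step 8. [col 4: L + W ≡ X (mod 10)] from column 4 (L=7, X=5, carry-in 0, digits 0,1,3,4,5,7,9 already taken and all letters distinct): W must equal 8 ⇒ W=8.
Step 9. [col 5: A + J ≡ M (mod 10)] in column 5 we have A+J≡M with carry-in 1; given J=0, M=3 and digits 0,1,3,4,5,7,8,9 already taken and all letters distinct, that pins A to 2, so A=2.

Answer: A=2, B=4, F=9, H=1, J=0, L=7, M=3, W=8, X=5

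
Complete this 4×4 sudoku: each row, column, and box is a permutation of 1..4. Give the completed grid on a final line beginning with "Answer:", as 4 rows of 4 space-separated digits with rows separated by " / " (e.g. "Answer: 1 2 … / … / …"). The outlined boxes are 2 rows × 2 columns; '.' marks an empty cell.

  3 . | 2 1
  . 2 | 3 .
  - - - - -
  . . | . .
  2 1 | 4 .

Step 1. [r3c1∈{4}] r3c1's peers cover all but 4, so r3c1=4.
Step 2. [r4c4∈{3}] nothing but 3 survives at r4c4 ⇒ r4c4=3.
Step 3. [r1c2∈{4}] r1c2 is down to just 4 ⇒ r1c2=4.
Step 4. [r3c2∈{3}] r3c2's peers cover all but 3. So r3c2=3.
Step 5. [r2c1∈{1}] only 1 remains possible at r2c1, so r2c1=1.
Step 6. [r3c4∈{2}] nothing but 2 survives at r3c4 ⇒ r3c4=2.
Step 7. [r2c4∈{4}] only 4 remains possible at r2c4. So r2c4=4.
Step 8. [r3c3∈{1}] r3c3 has the single candidate 1. So r3c3=1.

Answer: 3 4 2 1 / 1 2 3 4 / 4 3 1 2 / 2 1 4 3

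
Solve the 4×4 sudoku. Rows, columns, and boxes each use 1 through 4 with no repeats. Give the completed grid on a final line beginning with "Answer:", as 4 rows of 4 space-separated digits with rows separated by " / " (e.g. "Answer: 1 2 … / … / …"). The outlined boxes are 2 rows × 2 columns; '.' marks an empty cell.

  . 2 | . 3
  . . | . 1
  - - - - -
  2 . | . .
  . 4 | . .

Step 1. [r3c2∈{1,3}] col 2 places 1 nowhere but r3c2. So r3c2=1.
Step 2. [r1c3∈{4}] r1c3 is down to just 4 ⇒ r1c3=4.
Step 3. [r4c1∈{3}] r4c1 is down to just 3, so r4c1=3.
Step 4. [r4c4∈{2}] nothing but 2 survives at r4c4. So r4c4=2.
Step 5. [r2c2∈{3}] r2c2's peers cover all but 3 ⇒ r2c2=3.
Step 6. [r3c4∈{4}] only 4 remains possible at r3c4 ⇒ r3c4=4.
Step 7. [r1c1∈{1}] r1c1 is down to just 1 ⇒ r1c1=1.
Step 8. [r2c3∈{2}] r2c3 has the single candidate 2, so r2c3=2.
Step 9. [r4c3∈{1}] r4c3 is down to just 1 ⇒ r4c3=1.
Step 10. [r2c1∈{4}] r2c1 is down to just 4 ⇒ r2c1=4.
Step 11. [r3c3∈{3}] only 3 remains possible at r3c3 ⇒ r3c3=3.

Answer: 1 2 4 3 / 4 3 2 1 / 2 1 3 4 / 3 4 1 2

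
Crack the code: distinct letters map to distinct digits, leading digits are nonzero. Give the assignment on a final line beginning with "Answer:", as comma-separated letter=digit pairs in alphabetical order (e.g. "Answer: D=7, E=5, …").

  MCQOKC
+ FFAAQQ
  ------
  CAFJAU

Step 1. [col 1: C + Q ≡ U (mod 10)] column 1 (C + Q ≡ U (mod 10), carry-in 0) doesn't pin U yet; pick U=0 and continue. So U=0.
Step 2. [col 1: C + Q ≡ U (mod 10)] no forcing yet in column 1 (carry-in 0); Q=3 is free and consistent — try it. So Q=3.
Step 3. [col 1: C + Q ≡ U (mod 10)] in column 1 we have C+Q≡U with carry-in 0; given Q=3, U=0 and digits 0,3 already taken and all letters distinct, that pins C to 7, so C=7.
Step 4. [col 2: K + Q ≡ A (mod 10)] no forcing yet in column 2 (carry-in 1); A=2 is free and consistent — try it, so A=2.
Step 5. [col 2: K + Q ≡ A (mod 10)] column 2: given Q=3, A=2, carry-in 1, and digits 0,2,3,7 already taken and all letters distinct, K+Q≡A (mod 10) forces K=8. So K=8.
Step 6. [col 3: O + A ≡ J (mod 10)] no forcing yet in column 3 (carry-in 1); O=6 is free and consistent — try it. So O=6.
Step 7. [col 3: O + A ≡ J (mod 10)] from column 3 (O=6, A=2, carry-in 1, digits 0,2,3,6,7,8 already taken and all letters distinct): J must equal 9 ⇒ J=9.
Step 8. [col 4: Q + A ≡ F (mod 10)] column 4 reads Q+A+carry(0)=F with Q=3, A=2; with digits 0,2,3,6,7,8,9 already taken and all letters distinct, the only value for F is 5, so F=5.
Step 9. [col 6: M + F ≡ C (mod 10)] column 6: given F=5, C=7, carry-in 1, and digits 0,2,3,5,6,7,8,9 already taken and all letters distinct, M+F≡C (mod 10) forces M=1, so M=1.

Answer: A=2, C=7, F=5, J=9, K=8, M=1, O=6, Q=3, U=0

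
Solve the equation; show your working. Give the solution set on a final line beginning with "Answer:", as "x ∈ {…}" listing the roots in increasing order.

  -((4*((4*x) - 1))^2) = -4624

Step 1. [-((4*((4*x) - 1))^2) = -4624] leading − — multiply by −1. So neg: (4*((4*x) - 1))^2 = 4624.
Step 2. [(4*((4*x) - 1))^2 = 4624] LHS squared, RHS 4624 ≥ 0: apply √ (±), so sqrt: 4*((4*x) - 1) = 68 or -68.
Step 3. [4*((4*x) - 1) = 68 or -68] 4 out front; divide by 4 ⇒ div: (4*x) - 1 = 17 or -17.
Step 4. [(4*x) - 1 = 17 or -17] 1 comes off first (add 1). So sub: 4*x = 18 or -16.
Step 5. [4*x = 18 or -16] 4·(inner) — divide through by 4 ⇒ div: x = 9/2 or -4.

Answer: x ∈ {-4, 9/2}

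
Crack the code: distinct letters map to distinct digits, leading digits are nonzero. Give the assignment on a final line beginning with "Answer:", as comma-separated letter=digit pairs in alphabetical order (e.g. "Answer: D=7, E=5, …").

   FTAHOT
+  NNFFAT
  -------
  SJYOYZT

Step 1. [col 1: T + T ≡ T (mod 10)] column 1: given nothing yet, carry-in 0, and all letters distinct, none taken yet, T+T≡T (mod 10) forces T=0. So T=0.
Step 2. [S] adding two 6-digit numbers gives at most 6+1 digits, and here it does — S is that final carry and must be 1. So S=1.
Step 3. [col 2: O + A ≡ Z (mod 10)] column 2 (O + A ≡ Z (mod 10), carry-in 0) doesn't pin O yet; pick O=2 and continue ⇒ O=2.
Step 4. [col 2: O + A ≡ Z (mod 10)] no forcing yet in column 2 (carry-in 0); A=3 is free and consistent — try it, so A=3.
Step 5. [col 2: O + A ≡ Z (mod 10)] column 2: given O=2, A=3, carry-in 0, and digits 0,1,2,3 already taken and all letters distinct, O+A≡Z (mod 10) forces Z=5 ⇒ Z=5.
Step 6. [col 3: H + F ≡ Y (mod 10)] no forcing yet in column 3 (carry-in 0); F=8 is free and consistent — try it. So F=8.
Step 7. [col 3: H + F ≡ Y (mod 10)] several values work for Y in column 3 (H + F ≡ Y (mod 10), carry-in 0); try Y=7, so Y=7.
Step 8. [col 3: H + F ≡ Y (mod 10)] column 3 reads H+F+carry(0)=Y with F=8, Y=7; with digits 0,1,2,3,5,7,8 already taken and all letters distinct, the only value for H is 9 ⇒ H=9.
Step 9. [col 5: T + N ≡ Y (mod 10)] column 5 reads T+N+carry(1)=Y with T=0, Y=7; with digits 0,1,2,3,5,7,8,9 already taken and all letters distinct, the only value for N is 6, so N=6.
Step 10. [col 6: F + N ≡ J (mod 10)] in column 6 we have F+N≡J with carry-in 0; given F=8, N=6 and digits 0,1,2,3,5,6,7,8,9 already taken and all letters distinct, that pins J to 4. So J=4.

Answer: A=3, F=8, H=9, J=4, N=6, O=2, S=1, T=0, Y=7, Z=5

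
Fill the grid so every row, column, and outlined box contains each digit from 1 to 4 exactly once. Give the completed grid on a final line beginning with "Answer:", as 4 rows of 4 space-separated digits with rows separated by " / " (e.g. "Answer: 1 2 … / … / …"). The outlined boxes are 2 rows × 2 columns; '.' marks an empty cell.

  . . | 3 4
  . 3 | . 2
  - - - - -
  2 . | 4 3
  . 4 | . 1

Step 1. [r1c1∈{1}] r1c1 is down to just 1. So r1c1=1.
Step 2. [r4c1∈{3}] only 3 remains possible at r4c1 ⇒ r4c1=3.
Step 3. [r2c1∈{4}] r2c1's peers cover all but 4, so r2c1=4.
Step 4. [r3c2∈{1}] r3c2 has the single candidate 1 ⇒ r3c2=1.
Step 5. [r1c2∈{2}] only 2 remains possible at r1c2. So r1c2=2.
Step 6. [r4c3∈{2}] only 2 remains possible at r4c3 ⇒ r4c3=2.
Step 7. [r2c3∈{1}] r2c3 has the single candidate 1 ⇒ r2c3=1.

Answer: 1 2 3 4 / 4 3 1 2 / 2 1 4 3 / 3 4 2 1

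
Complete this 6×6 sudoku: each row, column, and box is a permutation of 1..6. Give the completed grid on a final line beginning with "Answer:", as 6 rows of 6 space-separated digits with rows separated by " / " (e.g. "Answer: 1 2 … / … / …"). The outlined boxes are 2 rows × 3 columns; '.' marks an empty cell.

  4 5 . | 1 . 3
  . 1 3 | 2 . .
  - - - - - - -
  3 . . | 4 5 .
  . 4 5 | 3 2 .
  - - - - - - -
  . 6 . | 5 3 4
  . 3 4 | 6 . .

Step 1. [r2c1∈{6}] r2c1 is down to just 6, so r2c1=6.
Step 2. [r4c1∈{1}] r4c1 is down to just 1. So r4c1=1.
Step 3. [r6c6∈{1,2}] 2 has one home in col 6: r6c6. So r6c6=2.
Step 4. [r1c3∈{2}] only 2 remains possible at r1c3. So r1c3=2.
Step 5. [r3c3∈{6}] r3c3's peers cover all but 6, so r3c3=6.
Step 6. [r4c6∈{6}] r4c6 has the single candidate 6, so r4c6=6.
Step 7. [r1c5∈{6}] r1c5's peers cover all but 6, so r1c5=6.
Step 8. [r6c1∈{5}] r6c1 has the single candidate 5 ⇒ r6c1=5.
Step 9. [r6c5∈{1}] only 1 remains possible at r6c5, so r6c5=1.
Step 10. [r3c6∈{1}] r3c6's peers cover all but 1 ⇒ r3c6=1.
Step 11. [r2c6∈{5}] r2c6's peers cover all but 5, so r2c6=5.
Step 12. [r3c2∈{2}] r3c2 has the single candidate 2. So r3c2=2.
Step 13. [r5c1∈{2}] r5c1 has the single candidate 2, so r5c1=2.
Step 14. [r5c3∈{1}] nothing but 1 survives at r5c3 ⇒ r5c3=1.
Step 15. [r2c5∈{4}] r2c5 is down to just 4 ⇒ r2c5=4.

Answer: 4 5 2 1 6 3 / 6 1 3 2 4 5 / 3 2 6 4 5 1 / 1 4 5 3 2 6 / 2 6 1 5 3 4 / 5 3 4 6 1 2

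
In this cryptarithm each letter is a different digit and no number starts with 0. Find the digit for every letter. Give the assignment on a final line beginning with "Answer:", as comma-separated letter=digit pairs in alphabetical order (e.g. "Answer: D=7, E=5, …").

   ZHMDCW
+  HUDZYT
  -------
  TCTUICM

Step 1. [col 1: W + T ≡ M (mod 10)] column 1 (W + T ≡ M (mod 10), carry-in 0) doesn't pin M yet; pick M=7 and continue, so M=7.
Step 2. [col 1: W + T ≡ M (mod 10)] no forcing yet in column 1 (carry-in 0); T=1 is free and consistent — try it ⇒ T=1.
Step 3. [col 1: W + T ≡ M (mod 10)] from column 1 (T=1, M=7, carry-in 0, digits 1,7 already taken and all letters distinct): W must equal 6 ⇒ W=6.
Step 4. [col 2: C + Y ≡ C (mod 10)] from column 2 (nothing yet, carry-in 0, digits 1,6,7 already taken and all letters distinct): Y must equal 0, so Y=0.
Step 5. [col 2: C + Y ≡ C (mod 10)] column 2 (C + Y ≡ C (mod 10), carry-in 0) doesn't pin C yet; pick C=3 and continue. So C=3.
Step 6. [col 3: D + Z ≡ I (mod 10)] I=9 is one option consistent with column 3 (D + Z ≡ I (mod 10), carry-in 0) — take it ⇒ I=9.
Step 7. [col 3: D + Z ≡ I (mod 10)] no forcing yet in column 3 (carry-in 0); D=5 is free and consistent — try it ⇒ D=5.
Step 8. [col 3: D + Z ≡ I (mod 10)] in column 3 we have D+Z≡I with carry-in 0; given D=5, I=9 and digits 0,1,3,5,6,7,9 already taken and all letters distinct, that pins Z to 4 ⇒ Z=4.
Step 9. [col 4: M + D ≡ U (mod 10)] column 4 reads M+D+carry(0)=U with M=7, D=5; with digits 0,1,3,4,5,6,7,9 already taken and all letters distinct, the only value for U is 2, so U=2.
Step 10. [col 5: H + U ≡ T (mod 10)] in column 5 we have H+U≡T with carry-in 1; given U=2, T=1 and digits 0,1,2,3,4,5,6,7,9 already taken and all letters distinct, that pins H to 8, so H=8.

Answer: C=3, D=5, H=8, I=9, M=7, T=1, U=2, W=6, Y=0, Z=4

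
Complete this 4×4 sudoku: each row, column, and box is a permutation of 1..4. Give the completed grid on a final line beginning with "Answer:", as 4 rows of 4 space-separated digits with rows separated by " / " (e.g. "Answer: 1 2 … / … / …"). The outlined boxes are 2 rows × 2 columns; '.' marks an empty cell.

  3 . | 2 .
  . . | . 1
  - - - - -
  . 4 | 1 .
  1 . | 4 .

Step 1. [r3c1∈{2}] only 2 remains possible at r3c1. So r3c1=2.
Step 2. [r3c4∈{3}] only 3 remains possible at r3c4. So r3c4=3.
Step 3. [r1c4∈{4}] only 4 remains possible at r1c4. So r1c4=4.
Step 4. [r4c2∈{3}] nothing but 3 survives at r4c2 ⇒ r4c2=3.
Step 5. [r2c1∈{4}] r2c1 has the single candidate 4 ⇒ r2c1=4.
Step 6. [r4c4∈{2}] r4c4 is down to just 2 ⇒ r4c4=2.
Step 7. [r2c3∈{3}] r2c3 has the single candidate 3 ⇒ r2c3=3.
Step 8. [r2c2∈{2}] only 2 remains possible at r2c2 ⇒ r2c2=2.
Step 9. [r1c2∈{1}] r1c2 is down to just 1. So r1c2=1.

Answer: 3 1 2 4 / 4 2 3 1 / 2 4 1 3 / 1 3 4 2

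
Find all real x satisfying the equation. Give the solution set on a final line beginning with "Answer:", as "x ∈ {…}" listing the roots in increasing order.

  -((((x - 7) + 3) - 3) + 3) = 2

Step 1. [-((((x - 7) + 3) - 3) + 3) = 2] leading − — multiply by −1, so neg: (((x - 7) + 3) - 3) + 3 = -2.
Step 2. [(((x - 7) + 3) - 3) + 3 = -2] 3 comes off first (subtract 3), so sub: ((x - 7) + 3) - 3 = -5.
Step 3. [((x - 7) + 3) - 3 = -5] the outer -3 inverts by adding 3 ⇒ sub: (x - 7) + 3 = -2.
Step 4. [(x - 7) + 3 = -2] +3 is outermost — subtract 3 both sides ⇒ sub: x - 7 = -5.
Step 5. [x - 7 = -5] add 7: x sits inside (… - 7), so sub: x = 2.

Answer: x ∈ {2}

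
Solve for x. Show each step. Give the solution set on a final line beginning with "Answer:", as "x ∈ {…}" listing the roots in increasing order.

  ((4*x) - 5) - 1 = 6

Step 1. [((4*x) - 5) - 1 = 6] -1 is outermost — add 1 both sides ⇒ sub: (4*x) - 5 = 7.
Step 2. [(4*x) - 5 = 7] 5 comes off first (add 5) ⇒ sub: 4*x = 12.
Step 3. [4*x = 12] 4 out front; divide by 4, so div: x = 3.

Answer: x ∈ {3}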